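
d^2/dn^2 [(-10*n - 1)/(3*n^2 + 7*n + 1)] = 2*(-(6*n + 7)^2*(10*n + 1) + (90*n + 73)*(3*n^2 + 7*n + 1))/(3*n^2 + 7*n + 1)^3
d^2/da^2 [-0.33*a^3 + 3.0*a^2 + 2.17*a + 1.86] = 6.0 - 1.98*a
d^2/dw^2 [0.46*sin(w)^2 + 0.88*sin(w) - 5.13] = -0.88*sin(w) + 0.92*cos(2*w)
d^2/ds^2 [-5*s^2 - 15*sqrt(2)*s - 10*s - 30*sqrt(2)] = -10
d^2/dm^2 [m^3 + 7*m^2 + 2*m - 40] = 6*m + 14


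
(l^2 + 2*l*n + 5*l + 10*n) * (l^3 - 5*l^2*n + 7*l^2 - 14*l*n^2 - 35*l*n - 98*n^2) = l^5 - 3*l^4*n + 12*l^4 - 24*l^3*n^2 - 36*l^3*n + 35*l^3 - 28*l^2*n^3 - 288*l^2*n^2 - 105*l^2*n - 336*l*n^3 - 840*l*n^2 - 980*n^3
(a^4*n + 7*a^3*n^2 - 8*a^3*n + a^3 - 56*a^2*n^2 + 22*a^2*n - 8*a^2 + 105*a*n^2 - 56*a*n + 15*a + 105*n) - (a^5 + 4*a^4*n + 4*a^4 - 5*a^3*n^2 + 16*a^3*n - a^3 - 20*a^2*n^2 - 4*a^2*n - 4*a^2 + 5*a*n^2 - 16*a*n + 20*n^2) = -a^5 - 3*a^4*n - 4*a^4 + 12*a^3*n^2 - 24*a^3*n + 2*a^3 - 36*a^2*n^2 + 26*a^2*n - 4*a^2 + 100*a*n^2 - 40*a*n + 15*a - 20*n^2 + 105*n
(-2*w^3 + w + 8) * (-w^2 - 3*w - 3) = 2*w^5 + 6*w^4 + 5*w^3 - 11*w^2 - 27*w - 24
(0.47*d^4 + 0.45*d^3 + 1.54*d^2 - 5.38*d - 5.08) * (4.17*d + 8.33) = 1.9599*d^5 + 5.7916*d^4 + 10.1703*d^3 - 9.6064*d^2 - 65.999*d - 42.3164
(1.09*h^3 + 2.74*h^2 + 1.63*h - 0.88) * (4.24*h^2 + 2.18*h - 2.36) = 4.6216*h^5 + 13.9938*h^4 + 10.312*h^3 - 6.6442*h^2 - 5.7652*h + 2.0768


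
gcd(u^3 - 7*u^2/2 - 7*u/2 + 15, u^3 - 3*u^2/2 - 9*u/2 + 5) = u^2 - u/2 - 5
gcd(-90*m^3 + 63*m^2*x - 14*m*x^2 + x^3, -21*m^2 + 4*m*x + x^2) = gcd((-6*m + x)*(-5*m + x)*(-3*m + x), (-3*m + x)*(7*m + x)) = -3*m + x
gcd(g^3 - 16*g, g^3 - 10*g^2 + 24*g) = g^2 - 4*g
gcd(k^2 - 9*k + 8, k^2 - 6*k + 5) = k - 1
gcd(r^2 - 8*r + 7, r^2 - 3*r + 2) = r - 1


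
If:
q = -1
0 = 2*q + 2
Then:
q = -1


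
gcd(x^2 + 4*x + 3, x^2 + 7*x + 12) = x + 3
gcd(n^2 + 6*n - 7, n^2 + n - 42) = n + 7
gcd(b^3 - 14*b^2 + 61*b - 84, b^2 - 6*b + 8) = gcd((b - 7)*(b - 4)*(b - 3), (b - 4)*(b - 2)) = b - 4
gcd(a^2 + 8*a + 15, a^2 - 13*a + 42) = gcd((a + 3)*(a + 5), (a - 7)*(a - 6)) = 1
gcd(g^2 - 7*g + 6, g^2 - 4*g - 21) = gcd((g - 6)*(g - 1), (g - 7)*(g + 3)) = 1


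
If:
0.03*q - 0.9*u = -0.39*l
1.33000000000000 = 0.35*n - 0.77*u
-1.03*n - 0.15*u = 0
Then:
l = -0.0769230769230769*q - 3.73853795211411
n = 0.24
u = -1.62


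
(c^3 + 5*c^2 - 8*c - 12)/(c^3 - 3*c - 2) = (c + 6)/(c + 1)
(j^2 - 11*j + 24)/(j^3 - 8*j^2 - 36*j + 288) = (j - 3)/(j^2 - 36)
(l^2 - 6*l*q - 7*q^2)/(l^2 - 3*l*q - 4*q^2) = (-l + 7*q)/(-l + 4*q)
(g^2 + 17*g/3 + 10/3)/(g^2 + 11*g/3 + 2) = (g + 5)/(g + 3)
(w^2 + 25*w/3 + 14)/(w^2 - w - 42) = (w + 7/3)/(w - 7)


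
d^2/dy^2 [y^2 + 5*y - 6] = 2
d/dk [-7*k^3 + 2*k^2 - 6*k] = -21*k^2 + 4*k - 6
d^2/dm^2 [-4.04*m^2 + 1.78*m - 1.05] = -8.08000000000000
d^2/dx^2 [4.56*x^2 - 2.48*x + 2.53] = 9.12000000000000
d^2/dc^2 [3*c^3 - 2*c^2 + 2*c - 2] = 18*c - 4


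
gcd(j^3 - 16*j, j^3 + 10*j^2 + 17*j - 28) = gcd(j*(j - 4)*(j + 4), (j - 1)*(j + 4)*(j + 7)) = j + 4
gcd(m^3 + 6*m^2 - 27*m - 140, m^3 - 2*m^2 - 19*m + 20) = m^2 - m - 20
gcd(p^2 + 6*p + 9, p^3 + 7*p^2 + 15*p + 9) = p^2 + 6*p + 9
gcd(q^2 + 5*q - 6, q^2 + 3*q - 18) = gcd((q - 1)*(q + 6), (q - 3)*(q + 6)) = q + 6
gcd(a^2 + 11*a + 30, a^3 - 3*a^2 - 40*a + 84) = a + 6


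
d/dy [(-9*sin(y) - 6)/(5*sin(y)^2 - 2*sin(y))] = 3*(15*cos(y) + 20/tan(y) - 4*cos(y)/sin(y)^2)/(5*sin(y) - 2)^2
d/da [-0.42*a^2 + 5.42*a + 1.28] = 5.42 - 0.84*a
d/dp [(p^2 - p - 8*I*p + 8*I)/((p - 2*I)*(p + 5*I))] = (p^2*(1 + 11*I) + p*(20 - 16*I) + 14 - 80*I)/(p^4 + 6*I*p^3 + 11*p^2 + 60*I*p + 100)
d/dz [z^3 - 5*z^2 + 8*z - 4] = 3*z^2 - 10*z + 8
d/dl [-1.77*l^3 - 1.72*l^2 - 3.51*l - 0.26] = -5.31*l^2 - 3.44*l - 3.51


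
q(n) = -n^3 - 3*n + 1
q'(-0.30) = -3.27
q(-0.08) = 1.24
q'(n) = -3*n^2 - 3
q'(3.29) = -35.47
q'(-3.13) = -32.39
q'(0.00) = -3.00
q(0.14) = 0.58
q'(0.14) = -3.06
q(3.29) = -44.48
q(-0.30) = 1.93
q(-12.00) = 1765.00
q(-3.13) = 41.05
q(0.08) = 0.76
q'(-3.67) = -43.41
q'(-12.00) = -435.00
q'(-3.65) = -42.97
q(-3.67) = 61.44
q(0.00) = 1.00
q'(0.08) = -3.02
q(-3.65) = 60.58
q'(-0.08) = -3.02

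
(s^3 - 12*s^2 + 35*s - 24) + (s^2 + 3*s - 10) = s^3 - 11*s^2 + 38*s - 34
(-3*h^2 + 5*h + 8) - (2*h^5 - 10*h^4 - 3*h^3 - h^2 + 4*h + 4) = -2*h^5 + 10*h^4 + 3*h^3 - 2*h^2 + h + 4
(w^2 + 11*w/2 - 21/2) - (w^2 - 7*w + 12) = 25*w/2 - 45/2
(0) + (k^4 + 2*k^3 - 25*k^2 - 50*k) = k^4 + 2*k^3 - 25*k^2 - 50*k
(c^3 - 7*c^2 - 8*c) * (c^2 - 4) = c^5 - 7*c^4 - 12*c^3 + 28*c^2 + 32*c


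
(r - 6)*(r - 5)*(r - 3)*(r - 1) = r^4 - 15*r^3 + 77*r^2 - 153*r + 90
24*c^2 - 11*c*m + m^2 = (-8*c + m)*(-3*c + m)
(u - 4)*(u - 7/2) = u^2 - 15*u/2 + 14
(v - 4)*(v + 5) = v^2 + v - 20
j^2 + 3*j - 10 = (j - 2)*(j + 5)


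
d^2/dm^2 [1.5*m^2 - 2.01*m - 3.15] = 3.00000000000000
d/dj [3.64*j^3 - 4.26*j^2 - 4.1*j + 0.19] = 10.92*j^2 - 8.52*j - 4.1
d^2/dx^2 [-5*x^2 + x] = -10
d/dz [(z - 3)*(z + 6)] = 2*z + 3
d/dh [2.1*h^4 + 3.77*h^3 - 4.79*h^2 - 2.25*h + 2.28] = 8.4*h^3 + 11.31*h^2 - 9.58*h - 2.25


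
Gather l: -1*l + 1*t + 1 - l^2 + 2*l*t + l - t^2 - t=-l^2 + 2*l*t - t^2 + 1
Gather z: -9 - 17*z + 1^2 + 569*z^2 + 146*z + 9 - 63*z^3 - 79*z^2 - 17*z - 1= -63*z^3 + 490*z^2 + 112*z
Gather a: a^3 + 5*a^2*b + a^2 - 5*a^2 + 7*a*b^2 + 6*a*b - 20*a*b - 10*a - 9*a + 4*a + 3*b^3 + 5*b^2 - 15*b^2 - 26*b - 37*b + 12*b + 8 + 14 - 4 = a^3 + a^2*(5*b - 4) + a*(7*b^2 - 14*b - 15) + 3*b^3 - 10*b^2 - 51*b + 18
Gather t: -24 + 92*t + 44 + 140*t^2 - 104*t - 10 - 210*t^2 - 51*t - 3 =-70*t^2 - 63*t + 7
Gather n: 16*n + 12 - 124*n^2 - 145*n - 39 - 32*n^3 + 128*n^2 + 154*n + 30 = -32*n^3 + 4*n^2 + 25*n + 3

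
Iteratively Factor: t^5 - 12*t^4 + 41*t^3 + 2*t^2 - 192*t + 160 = (t - 4)*(t^4 - 8*t^3 + 9*t^2 + 38*t - 40) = (t - 4)*(t - 1)*(t^3 - 7*t^2 + 2*t + 40) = (t - 4)^2*(t - 1)*(t^2 - 3*t - 10) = (t - 5)*(t - 4)^2*(t - 1)*(t + 2)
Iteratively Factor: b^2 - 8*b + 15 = (b - 5)*(b - 3)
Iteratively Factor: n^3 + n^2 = (n + 1)*(n^2) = n*(n + 1)*(n)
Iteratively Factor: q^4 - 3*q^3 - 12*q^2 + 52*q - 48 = (q + 4)*(q^3 - 7*q^2 + 16*q - 12) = (q - 3)*(q + 4)*(q^2 - 4*q + 4) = (q - 3)*(q - 2)*(q + 4)*(q - 2)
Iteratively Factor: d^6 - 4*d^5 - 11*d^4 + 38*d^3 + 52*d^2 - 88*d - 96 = (d - 3)*(d^5 - d^4 - 14*d^3 - 4*d^2 + 40*d + 32) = (d - 3)*(d + 2)*(d^4 - 3*d^3 - 8*d^2 + 12*d + 16) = (d - 3)*(d + 2)^2*(d^3 - 5*d^2 + 2*d + 8) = (d - 4)*(d - 3)*(d + 2)^2*(d^2 - d - 2) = (d - 4)*(d - 3)*(d - 2)*(d + 2)^2*(d + 1)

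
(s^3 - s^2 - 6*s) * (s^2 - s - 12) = s^5 - 2*s^4 - 17*s^3 + 18*s^2 + 72*s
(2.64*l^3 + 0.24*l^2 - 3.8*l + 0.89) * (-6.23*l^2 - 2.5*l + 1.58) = -16.4472*l^5 - 8.0952*l^4 + 27.2452*l^3 + 4.3345*l^2 - 8.229*l + 1.4062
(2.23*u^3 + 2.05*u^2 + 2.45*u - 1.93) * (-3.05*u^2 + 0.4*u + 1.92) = -6.8015*u^5 - 5.3605*u^4 - 2.3709*u^3 + 10.8025*u^2 + 3.932*u - 3.7056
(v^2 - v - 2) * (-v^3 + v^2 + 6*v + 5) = -v^5 + 2*v^4 + 7*v^3 - 3*v^2 - 17*v - 10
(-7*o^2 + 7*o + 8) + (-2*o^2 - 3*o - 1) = -9*o^2 + 4*o + 7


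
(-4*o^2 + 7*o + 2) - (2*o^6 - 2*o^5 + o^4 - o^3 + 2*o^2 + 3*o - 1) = -2*o^6 + 2*o^5 - o^4 + o^3 - 6*o^2 + 4*o + 3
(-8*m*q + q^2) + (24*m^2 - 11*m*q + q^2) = 24*m^2 - 19*m*q + 2*q^2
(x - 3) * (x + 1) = x^2 - 2*x - 3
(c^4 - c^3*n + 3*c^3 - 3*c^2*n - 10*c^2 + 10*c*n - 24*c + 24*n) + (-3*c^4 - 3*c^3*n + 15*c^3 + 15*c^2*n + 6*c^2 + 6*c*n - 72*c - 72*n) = -2*c^4 - 4*c^3*n + 18*c^3 + 12*c^2*n - 4*c^2 + 16*c*n - 96*c - 48*n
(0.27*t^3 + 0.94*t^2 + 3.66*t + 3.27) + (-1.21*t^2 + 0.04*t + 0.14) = 0.27*t^3 - 0.27*t^2 + 3.7*t + 3.41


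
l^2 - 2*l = l*(l - 2)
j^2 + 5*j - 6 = (j - 1)*(j + 6)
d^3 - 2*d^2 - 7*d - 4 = (d - 4)*(d + 1)^2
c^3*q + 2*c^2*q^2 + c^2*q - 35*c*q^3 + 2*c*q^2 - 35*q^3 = (c - 5*q)*(c + 7*q)*(c*q + q)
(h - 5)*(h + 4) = h^2 - h - 20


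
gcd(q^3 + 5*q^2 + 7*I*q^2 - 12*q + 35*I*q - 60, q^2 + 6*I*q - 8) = q + 4*I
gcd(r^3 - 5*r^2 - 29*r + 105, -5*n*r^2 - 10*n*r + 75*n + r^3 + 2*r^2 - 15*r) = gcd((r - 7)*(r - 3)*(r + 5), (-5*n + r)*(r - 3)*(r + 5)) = r^2 + 2*r - 15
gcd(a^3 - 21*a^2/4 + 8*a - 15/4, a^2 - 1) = a - 1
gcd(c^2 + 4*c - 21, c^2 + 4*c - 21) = c^2 + 4*c - 21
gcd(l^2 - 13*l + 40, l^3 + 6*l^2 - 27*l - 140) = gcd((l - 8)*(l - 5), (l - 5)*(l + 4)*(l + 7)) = l - 5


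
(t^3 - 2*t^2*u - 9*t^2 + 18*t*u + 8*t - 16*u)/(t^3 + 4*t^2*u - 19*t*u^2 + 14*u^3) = (t^2 - 9*t + 8)/(t^2 + 6*t*u - 7*u^2)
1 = 1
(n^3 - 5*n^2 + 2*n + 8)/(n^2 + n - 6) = (n^2 - 3*n - 4)/(n + 3)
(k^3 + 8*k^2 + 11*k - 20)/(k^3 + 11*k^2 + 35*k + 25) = (k^2 + 3*k - 4)/(k^2 + 6*k + 5)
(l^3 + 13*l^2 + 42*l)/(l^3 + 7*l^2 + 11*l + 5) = l*(l^2 + 13*l + 42)/(l^3 + 7*l^2 + 11*l + 5)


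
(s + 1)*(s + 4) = s^2 + 5*s + 4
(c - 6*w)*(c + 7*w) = c^2 + c*w - 42*w^2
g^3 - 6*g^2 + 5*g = g*(g - 5)*(g - 1)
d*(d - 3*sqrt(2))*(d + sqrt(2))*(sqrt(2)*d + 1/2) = sqrt(2)*d^4 - 7*d^3/2 - 7*sqrt(2)*d^2 - 3*d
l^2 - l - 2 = (l - 2)*(l + 1)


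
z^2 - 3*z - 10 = (z - 5)*(z + 2)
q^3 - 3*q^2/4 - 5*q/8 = q*(q - 5/4)*(q + 1/2)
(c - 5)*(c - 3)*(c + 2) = c^3 - 6*c^2 - c + 30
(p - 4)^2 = p^2 - 8*p + 16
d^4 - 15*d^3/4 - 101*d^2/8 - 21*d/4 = d*(d - 6)*(d + 1/2)*(d + 7/4)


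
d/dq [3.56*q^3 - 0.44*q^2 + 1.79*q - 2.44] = 10.68*q^2 - 0.88*q + 1.79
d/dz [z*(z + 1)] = 2*z + 1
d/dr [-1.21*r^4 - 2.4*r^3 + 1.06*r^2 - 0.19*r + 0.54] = -4.84*r^3 - 7.2*r^2 + 2.12*r - 0.19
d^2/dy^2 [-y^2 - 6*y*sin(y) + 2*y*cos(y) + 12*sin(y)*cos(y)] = 6*y*sin(y) - 2*y*cos(y) - 4*sin(y) - 24*sin(2*y) - 12*cos(y) - 2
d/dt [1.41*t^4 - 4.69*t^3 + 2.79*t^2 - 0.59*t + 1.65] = 5.64*t^3 - 14.07*t^2 + 5.58*t - 0.59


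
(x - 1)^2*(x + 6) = x^3 + 4*x^2 - 11*x + 6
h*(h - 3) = h^2 - 3*h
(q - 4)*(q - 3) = q^2 - 7*q + 12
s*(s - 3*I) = s^2 - 3*I*s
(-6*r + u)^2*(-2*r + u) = -72*r^3 + 60*r^2*u - 14*r*u^2 + u^3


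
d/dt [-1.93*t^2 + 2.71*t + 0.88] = 2.71 - 3.86*t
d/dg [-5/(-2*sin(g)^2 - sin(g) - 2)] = -5*(4*sin(g) + 1)*cos(g)/(sin(g) - cos(2*g) + 3)^2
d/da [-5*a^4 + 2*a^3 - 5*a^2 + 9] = 2*a*(-10*a^2 + 3*a - 5)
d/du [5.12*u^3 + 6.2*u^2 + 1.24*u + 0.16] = 15.36*u^2 + 12.4*u + 1.24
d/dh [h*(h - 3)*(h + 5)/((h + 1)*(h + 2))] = (h^4 + 6*h^3 + 27*h^2 + 8*h - 30)/(h^4 + 6*h^3 + 13*h^2 + 12*h + 4)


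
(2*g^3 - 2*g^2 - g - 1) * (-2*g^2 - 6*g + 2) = -4*g^5 - 8*g^4 + 18*g^3 + 4*g^2 + 4*g - 2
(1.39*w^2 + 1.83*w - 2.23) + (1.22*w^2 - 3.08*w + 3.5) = 2.61*w^2 - 1.25*w + 1.27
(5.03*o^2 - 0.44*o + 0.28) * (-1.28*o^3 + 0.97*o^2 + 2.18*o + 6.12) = -6.4384*o^5 + 5.4423*o^4 + 10.1802*o^3 + 30.096*o^2 - 2.0824*o + 1.7136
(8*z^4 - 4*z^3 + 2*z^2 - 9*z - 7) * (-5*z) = -40*z^5 + 20*z^4 - 10*z^3 + 45*z^2 + 35*z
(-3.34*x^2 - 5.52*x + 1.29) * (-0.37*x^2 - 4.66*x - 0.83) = 1.2358*x^4 + 17.6068*x^3 + 28.0181*x^2 - 1.4298*x - 1.0707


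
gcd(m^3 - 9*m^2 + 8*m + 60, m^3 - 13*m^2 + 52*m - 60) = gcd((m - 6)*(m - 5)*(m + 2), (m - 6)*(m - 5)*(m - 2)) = m^2 - 11*m + 30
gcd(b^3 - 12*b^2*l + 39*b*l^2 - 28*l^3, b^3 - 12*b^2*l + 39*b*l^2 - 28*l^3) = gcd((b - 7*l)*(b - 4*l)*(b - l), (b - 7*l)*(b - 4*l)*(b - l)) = b^3 - 12*b^2*l + 39*b*l^2 - 28*l^3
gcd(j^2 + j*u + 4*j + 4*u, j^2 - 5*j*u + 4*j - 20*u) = j + 4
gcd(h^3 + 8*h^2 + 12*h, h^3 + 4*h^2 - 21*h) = h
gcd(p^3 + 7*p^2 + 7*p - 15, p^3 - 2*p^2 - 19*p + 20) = p - 1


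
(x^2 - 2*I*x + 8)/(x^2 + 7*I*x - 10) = (x - 4*I)/(x + 5*I)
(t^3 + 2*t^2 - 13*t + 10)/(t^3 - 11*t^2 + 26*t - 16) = (t + 5)/(t - 8)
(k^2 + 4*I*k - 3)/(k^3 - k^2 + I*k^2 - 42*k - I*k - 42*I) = (k + 3*I)/(k^2 - k - 42)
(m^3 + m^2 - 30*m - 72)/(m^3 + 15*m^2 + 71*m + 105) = (m^2 - 2*m - 24)/(m^2 + 12*m + 35)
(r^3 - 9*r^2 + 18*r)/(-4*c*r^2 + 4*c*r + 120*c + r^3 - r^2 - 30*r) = r*(r - 3)/(-4*c*r - 20*c + r^2 + 5*r)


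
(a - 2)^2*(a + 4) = a^3 - 12*a + 16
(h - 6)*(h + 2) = h^2 - 4*h - 12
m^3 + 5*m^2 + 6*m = m*(m + 2)*(m + 3)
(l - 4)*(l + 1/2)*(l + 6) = l^3 + 5*l^2/2 - 23*l - 12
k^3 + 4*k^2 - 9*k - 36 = (k - 3)*(k + 3)*(k + 4)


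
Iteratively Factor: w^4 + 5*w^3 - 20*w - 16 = (w + 4)*(w^3 + w^2 - 4*w - 4) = (w + 2)*(w + 4)*(w^2 - w - 2) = (w - 2)*(w + 2)*(w + 4)*(w + 1)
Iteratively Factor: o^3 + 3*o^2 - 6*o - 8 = (o + 4)*(o^2 - o - 2) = (o - 2)*(o + 4)*(o + 1)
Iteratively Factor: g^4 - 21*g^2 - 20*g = (g + 4)*(g^3 - 4*g^2 - 5*g) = g*(g + 4)*(g^2 - 4*g - 5) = g*(g + 1)*(g + 4)*(g - 5)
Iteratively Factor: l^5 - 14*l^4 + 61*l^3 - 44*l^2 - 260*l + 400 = (l - 2)*(l^4 - 12*l^3 + 37*l^2 + 30*l - 200) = (l - 5)*(l - 2)*(l^3 - 7*l^2 + 2*l + 40) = (l - 5)*(l - 2)*(l + 2)*(l^2 - 9*l + 20) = (l - 5)^2*(l - 2)*(l + 2)*(l - 4)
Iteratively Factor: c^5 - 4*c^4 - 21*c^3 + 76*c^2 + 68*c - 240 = (c - 3)*(c^4 - c^3 - 24*c^2 + 4*c + 80) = (c - 3)*(c + 4)*(c^3 - 5*c^2 - 4*c + 20) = (c - 3)*(c - 2)*(c + 4)*(c^2 - 3*c - 10) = (c - 5)*(c - 3)*(c - 2)*(c + 4)*(c + 2)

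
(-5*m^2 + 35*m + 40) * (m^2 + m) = -5*m^4 + 30*m^3 + 75*m^2 + 40*m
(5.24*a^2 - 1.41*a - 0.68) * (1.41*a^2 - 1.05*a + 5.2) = 7.3884*a^4 - 7.4901*a^3 + 27.7697*a^2 - 6.618*a - 3.536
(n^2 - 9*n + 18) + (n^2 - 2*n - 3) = 2*n^2 - 11*n + 15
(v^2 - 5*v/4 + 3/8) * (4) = 4*v^2 - 5*v + 3/2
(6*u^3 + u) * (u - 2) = 6*u^4 - 12*u^3 + u^2 - 2*u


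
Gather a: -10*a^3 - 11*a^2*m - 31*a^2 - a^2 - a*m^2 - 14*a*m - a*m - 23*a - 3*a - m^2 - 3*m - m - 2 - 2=-10*a^3 + a^2*(-11*m - 32) + a*(-m^2 - 15*m - 26) - m^2 - 4*m - 4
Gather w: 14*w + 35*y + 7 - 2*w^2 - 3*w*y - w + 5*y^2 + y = -2*w^2 + w*(13 - 3*y) + 5*y^2 + 36*y + 7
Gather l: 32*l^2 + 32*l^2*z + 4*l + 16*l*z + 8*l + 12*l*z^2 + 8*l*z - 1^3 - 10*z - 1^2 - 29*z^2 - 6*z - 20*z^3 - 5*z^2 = l^2*(32*z + 32) + l*(12*z^2 + 24*z + 12) - 20*z^3 - 34*z^2 - 16*z - 2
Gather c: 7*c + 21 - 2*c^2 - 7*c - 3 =18 - 2*c^2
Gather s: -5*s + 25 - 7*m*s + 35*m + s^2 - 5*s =35*m + s^2 + s*(-7*m - 10) + 25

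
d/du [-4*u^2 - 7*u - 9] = -8*u - 7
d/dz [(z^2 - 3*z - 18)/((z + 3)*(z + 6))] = 12/(z^2 + 12*z + 36)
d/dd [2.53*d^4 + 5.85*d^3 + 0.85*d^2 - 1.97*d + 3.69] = 10.12*d^3 + 17.55*d^2 + 1.7*d - 1.97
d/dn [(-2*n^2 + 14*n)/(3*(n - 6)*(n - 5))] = 4*(2*n^2 - 30*n + 105)/(3*(n^4 - 22*n^3 + 181*n^2 - 660*n + 900))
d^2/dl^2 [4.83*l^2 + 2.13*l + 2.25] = 9.66000000000000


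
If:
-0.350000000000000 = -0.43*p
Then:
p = 0.81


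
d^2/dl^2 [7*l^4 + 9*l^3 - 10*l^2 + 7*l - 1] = 84*l^2 + 54*l - 20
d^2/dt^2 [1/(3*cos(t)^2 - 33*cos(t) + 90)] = (-4*sin(t)^4/3 + sin(t)^2 - 495*cos(t)/4 + 11*cos(3*t)/4 + 61)/((cos(t) - 6)^3*(cos(t) - 5)^3)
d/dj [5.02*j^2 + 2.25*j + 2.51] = 10.04*j + 2.25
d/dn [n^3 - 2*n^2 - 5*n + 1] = 3*n^2 - 4*n - 5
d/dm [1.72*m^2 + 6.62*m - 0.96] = 3.44*m + 6.62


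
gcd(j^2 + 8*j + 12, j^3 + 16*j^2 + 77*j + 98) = j + 2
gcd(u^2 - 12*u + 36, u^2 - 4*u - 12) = u - 6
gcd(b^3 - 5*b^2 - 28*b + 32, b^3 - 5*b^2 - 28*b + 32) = b^3 - 5*b^2 - 28*b + 32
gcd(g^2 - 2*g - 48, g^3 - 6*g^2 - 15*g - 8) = g - 8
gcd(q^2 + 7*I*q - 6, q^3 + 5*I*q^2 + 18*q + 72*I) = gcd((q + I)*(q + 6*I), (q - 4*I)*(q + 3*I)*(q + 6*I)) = q + 6*I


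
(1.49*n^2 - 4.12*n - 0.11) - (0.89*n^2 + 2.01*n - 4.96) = 0.6*n^2 - 6.13*n + 4.85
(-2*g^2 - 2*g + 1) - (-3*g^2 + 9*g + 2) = g^2 - 11*g - 1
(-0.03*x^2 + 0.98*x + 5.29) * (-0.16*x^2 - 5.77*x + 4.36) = 0.0048*x^4 + 0.0163*x^3 - 6.6318*x^2 - 26.2505*x + 23.0644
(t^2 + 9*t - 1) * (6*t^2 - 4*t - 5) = 6*t^4 + 50*t^3 - 47*t^2 - 41*t + 5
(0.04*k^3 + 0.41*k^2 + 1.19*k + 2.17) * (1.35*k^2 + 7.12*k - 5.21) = 0.054*k^5 + 0.8383*k^4 + 4.3173*k^3 + 9.2662*k^2 + 9.2505*k - 11.3057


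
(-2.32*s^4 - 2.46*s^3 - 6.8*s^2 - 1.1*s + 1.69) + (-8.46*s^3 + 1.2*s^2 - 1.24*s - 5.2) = -2.32*s^4 - 10.92*s^3 - 5.6*s^2 - 2.34*s - 3.51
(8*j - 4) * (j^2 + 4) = 8*j^3 - 4*j^2 + 32*j - 16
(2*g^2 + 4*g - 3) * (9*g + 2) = 18*g^3 + 40*g^2 - 19*g - 6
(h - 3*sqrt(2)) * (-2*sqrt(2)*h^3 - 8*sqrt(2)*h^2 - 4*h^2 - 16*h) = -2*sqrt(2)*h^4 - 8*sqrt(2)*h^3 + 8*h^3 + 12*sqrt(2)*h^2 + 32*h^2 + 48*sqrt(2)*h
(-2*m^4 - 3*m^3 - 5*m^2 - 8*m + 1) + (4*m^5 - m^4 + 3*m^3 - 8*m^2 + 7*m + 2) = 4*m^5 - 3*m^4 - 13*m^2 - m + 3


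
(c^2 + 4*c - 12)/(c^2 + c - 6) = (c + 6)/(c + 3)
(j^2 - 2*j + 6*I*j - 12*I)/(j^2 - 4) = (j + 6*I)/(j + 2)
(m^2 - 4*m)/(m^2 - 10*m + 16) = m*(m - 4)/(m^2 - 10*m + 16)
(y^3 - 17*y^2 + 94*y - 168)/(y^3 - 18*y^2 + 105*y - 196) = (y - 6)/(y - 7)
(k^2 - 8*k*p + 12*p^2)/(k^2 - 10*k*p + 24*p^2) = (-k + 2*p)/(-k + 4*p)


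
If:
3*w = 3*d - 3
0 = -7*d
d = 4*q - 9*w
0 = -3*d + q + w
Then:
No Solution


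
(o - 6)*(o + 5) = o^2 - o - 30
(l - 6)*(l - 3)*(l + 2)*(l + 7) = l^4 - 49*l^2 + 36*l + 252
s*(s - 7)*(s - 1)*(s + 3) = s^4 - 5*s^3 - 17*s^2 + 21*s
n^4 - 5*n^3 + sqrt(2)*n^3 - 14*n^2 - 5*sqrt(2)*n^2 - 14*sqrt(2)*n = n*(n - 7)*(n + 2)*(n + sqrt(2))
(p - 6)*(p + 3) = p^2 - 3*p - 18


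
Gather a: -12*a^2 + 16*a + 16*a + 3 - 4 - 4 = -12*a^2 + 32*a - 5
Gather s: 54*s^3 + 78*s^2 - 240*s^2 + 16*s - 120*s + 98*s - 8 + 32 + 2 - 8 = 54*s^3 - 162*s^2 - 6*s + 18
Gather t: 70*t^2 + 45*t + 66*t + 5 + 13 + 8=70*t^2 + 111*t + 26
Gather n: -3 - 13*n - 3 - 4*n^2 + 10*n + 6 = -4*n^2 - 3*n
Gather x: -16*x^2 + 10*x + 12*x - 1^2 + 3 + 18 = -16*x^2 + 22*x + 20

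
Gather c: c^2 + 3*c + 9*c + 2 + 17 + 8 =c^2 + 12*c + 27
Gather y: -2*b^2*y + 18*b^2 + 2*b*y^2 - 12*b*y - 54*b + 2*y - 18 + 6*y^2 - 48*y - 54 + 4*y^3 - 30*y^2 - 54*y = 18*b^2 - 54*b + 4*y^3 + y^2*(2*b - 24) + y*(-2*b^2 - 12*b - 100) - 72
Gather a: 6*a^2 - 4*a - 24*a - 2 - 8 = 6*a^2 - 28*a - 10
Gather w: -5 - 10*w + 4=-10*w - 1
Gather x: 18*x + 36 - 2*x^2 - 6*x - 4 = -2*x^2 + 12*x + 32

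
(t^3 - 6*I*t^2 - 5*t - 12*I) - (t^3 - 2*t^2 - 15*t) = 2*t^2 - 6*I*t^2 + 10*t - 12*I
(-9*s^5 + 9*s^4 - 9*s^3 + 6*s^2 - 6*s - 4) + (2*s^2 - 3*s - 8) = -9*s^5 + 9*s^4 - 9*s^3 + 8*s^2 - 9*s - 12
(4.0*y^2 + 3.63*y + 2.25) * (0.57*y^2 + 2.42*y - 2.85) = 2.28*y^4 + 11.7491*y^3 - 1.3329*y^2 - 4.9005*y - 6.4125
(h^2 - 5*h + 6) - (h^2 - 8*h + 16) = 3*h - 10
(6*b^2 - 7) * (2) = 12*b^2 - 14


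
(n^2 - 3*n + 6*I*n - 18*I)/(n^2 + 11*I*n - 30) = (n - 3)/(n + 5*I)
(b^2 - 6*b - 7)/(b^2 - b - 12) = (-b^2 + 6*b + 7)/(-b^2 + b + 12)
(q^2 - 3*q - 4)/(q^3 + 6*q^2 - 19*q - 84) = (q + 1)/(q^2 + 10*q + 21)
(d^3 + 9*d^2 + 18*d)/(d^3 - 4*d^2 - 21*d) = (d + 6)/(d - 7)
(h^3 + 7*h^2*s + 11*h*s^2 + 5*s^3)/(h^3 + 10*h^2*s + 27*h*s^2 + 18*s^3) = (h^2 + 6*h*s + 5*s^2)/(h^2 + 9*h*s + 18*s^2)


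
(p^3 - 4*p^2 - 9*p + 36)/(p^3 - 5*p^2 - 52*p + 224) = (p^2 - 9)/(p^2 - p - 56)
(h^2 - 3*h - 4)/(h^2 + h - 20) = (h + 1)/(h + 5)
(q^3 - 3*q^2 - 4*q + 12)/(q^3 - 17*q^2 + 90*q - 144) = (q^2 - 4)/(q^2 - 14*q + 48)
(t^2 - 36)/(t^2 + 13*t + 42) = (t - 6)/(t + 7)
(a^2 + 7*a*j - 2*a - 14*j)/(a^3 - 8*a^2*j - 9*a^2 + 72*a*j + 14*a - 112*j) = (a + 7*j)/(a^2 - 8*a*j - 7*a + 56*j)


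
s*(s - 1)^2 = s^3 - 2*s^2 + s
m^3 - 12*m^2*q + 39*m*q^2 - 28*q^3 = (m - 7*q)*(m - 4*q)*(m - q)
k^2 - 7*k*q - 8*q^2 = (k - 8*q)*(k + q)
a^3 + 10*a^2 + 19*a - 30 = (a - 1)*(a + 5)*(a + 6)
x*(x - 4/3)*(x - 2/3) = x^3 - 2*x^2 + 8*x/9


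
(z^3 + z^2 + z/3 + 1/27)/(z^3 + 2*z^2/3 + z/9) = (z + 1/3)/z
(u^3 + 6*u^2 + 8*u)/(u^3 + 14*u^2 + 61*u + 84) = u*(u + 2)/(u^2 + 10*u + 21)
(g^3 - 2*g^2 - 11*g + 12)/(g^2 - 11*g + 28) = (g^2 + 2*g - 3)/(g - 7)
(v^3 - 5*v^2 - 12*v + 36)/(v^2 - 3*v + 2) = (v^2 - 3*v - 18)/(v - 1)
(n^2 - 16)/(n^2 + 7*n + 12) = (n - 4)/(n + 3)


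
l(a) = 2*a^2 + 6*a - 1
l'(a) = 4*a + 6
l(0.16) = 0.01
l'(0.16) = 6.64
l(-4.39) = 11.20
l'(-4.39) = -11.56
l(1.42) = 11.55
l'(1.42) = 11.68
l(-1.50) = -5.50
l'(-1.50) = 0.00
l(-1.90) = -5.18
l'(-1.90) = -1.60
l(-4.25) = 9.62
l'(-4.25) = -11.00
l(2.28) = 23.08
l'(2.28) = 15.12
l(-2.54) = -3.34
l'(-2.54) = -4.16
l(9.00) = 215.00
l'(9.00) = 42.00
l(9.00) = 215.00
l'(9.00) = 42.00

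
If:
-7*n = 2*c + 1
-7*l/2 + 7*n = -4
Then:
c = -7*n/2 - 1/2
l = 2*n + 8/7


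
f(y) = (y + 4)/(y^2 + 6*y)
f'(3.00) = -0.08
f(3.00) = 0.26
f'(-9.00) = -0.05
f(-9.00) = -0.19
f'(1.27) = -0.42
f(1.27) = 0.57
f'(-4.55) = -0.19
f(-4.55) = 0.08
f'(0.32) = -6.52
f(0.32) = 2.14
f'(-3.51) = -0.11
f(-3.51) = -0.06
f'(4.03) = -0.04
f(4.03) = 0.20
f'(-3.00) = -0.11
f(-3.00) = -0.11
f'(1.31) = -0.39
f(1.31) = 0.55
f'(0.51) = -2.57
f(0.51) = 1.36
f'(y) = (-2*y - 6)*(y + 4)/(y^2 + 6*y)^2 + 1/(y^2 + 6*y)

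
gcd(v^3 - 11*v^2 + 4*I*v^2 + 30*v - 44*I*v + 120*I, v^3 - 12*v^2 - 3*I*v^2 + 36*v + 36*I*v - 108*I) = v - 6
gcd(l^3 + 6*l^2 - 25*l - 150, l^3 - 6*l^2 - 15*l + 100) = l - 5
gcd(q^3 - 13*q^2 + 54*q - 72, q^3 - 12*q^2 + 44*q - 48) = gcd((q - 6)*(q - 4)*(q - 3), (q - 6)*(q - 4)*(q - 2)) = q^2 - 10*q + 24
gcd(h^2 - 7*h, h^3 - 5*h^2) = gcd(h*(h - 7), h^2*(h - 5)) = h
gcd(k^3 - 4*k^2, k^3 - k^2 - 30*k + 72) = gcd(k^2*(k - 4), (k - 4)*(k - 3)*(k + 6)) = k - 4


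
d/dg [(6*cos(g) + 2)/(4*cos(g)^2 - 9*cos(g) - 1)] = 4*(4*cos(g) + 3*cos(2*g))*sin(g)/(4*sin(g)^2 + 9*cos(g) - 3)^2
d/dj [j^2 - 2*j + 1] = 2*j - 2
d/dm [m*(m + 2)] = 2*m + 2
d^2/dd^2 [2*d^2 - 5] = 4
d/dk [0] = 0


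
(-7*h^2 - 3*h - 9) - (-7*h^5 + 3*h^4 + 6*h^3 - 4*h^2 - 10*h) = 7*h^5 - 3*h^4 - 6*h^3 - 3*h^2 + 7*h - 9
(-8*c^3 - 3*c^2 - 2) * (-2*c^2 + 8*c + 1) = 16*c^5 - 58*c^4 - 32*c^3 + c^2 - 16*c - 2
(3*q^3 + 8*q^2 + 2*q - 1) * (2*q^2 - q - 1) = 6*q^5 + 13*q^4 - 7*q^3 - 12*q^2 - q + 1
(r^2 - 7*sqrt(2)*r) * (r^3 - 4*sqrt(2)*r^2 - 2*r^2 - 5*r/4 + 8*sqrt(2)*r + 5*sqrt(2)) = r^5 - 11*sqrt(2)*r^4 - 2*r^4 + 22*sqrt(2)*r^3 + 219*r^3/4 - 112*r^2 + 55*sqrt(2)*r^2/4 - 70*r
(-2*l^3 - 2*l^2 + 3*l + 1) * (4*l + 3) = -8*l^4 - 14*l^3 + 6*l^2 + 13*l + 3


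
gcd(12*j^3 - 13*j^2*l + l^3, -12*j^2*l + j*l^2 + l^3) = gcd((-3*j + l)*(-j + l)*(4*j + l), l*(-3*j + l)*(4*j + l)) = 12*j^2 - j*l - l^2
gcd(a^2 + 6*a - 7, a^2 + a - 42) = a + 7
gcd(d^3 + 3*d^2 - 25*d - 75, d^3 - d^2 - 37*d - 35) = d + 5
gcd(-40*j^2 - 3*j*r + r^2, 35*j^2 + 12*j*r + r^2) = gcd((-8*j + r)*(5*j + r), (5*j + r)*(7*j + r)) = 5*j + r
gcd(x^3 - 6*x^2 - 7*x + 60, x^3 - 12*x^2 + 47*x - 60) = x^2 - 9*x + 20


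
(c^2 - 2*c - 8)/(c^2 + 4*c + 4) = (c - 4)/(c + 2)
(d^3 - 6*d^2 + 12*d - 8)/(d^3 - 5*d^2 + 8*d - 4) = (d - 2)/(d - 1)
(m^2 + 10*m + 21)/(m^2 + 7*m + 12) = (m + 7)/(m + 4)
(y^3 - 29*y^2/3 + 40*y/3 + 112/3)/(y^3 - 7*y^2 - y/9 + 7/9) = 3*(3*y^2 - 8*y - 16)/(9*y^2 - 1)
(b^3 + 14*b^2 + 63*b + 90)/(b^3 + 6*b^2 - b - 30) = (b + 6)/(b - 2)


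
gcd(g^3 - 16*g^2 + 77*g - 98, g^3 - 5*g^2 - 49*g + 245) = g - 7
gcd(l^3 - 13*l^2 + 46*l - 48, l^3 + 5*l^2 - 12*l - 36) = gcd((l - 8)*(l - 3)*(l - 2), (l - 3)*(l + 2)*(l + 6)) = l - 3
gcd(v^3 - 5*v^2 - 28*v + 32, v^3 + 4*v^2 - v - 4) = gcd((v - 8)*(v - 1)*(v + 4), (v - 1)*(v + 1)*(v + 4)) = v^2 + 3*v - 4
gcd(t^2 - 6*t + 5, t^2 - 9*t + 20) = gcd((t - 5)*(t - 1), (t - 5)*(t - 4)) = t - 5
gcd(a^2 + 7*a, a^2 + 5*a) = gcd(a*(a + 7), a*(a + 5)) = a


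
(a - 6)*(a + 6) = a^2 - 36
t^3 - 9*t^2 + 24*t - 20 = (t - 5)*(t - 2)^2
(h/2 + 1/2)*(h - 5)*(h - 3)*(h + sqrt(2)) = h^4/2 - 7*h^3/2 + sqrt(2)*h^3/2 - 7*sqrt(2)*h^2/2 + 7*h^2/2 + 7*sqrt(2)*h/2 + 15*h/2 + 15*sqrt(2)/2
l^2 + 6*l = l*(l + 6)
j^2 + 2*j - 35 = (j - 5)*(j + 7)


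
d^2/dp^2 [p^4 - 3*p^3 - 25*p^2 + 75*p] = 12*p^2 - 18*p - 50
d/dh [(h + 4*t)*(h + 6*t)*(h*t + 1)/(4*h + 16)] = ((h + 4)*(t*(h + 4*t)*(h + 6*t) + (h + 4*t)*(h*t + 1) + (h + 6*t)*(h*t + 1)) - (h + 4*t)*(h + 6*t)*(h*t + 1))/(4*(h + 4)^2)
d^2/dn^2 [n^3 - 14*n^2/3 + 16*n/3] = 6*n - 28/3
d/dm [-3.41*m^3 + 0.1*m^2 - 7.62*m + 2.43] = -10.23*m^2 + 0.2*m - 7.62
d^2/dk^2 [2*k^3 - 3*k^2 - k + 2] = 12*k - 6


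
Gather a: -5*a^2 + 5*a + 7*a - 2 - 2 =-5*a^2 + 12*a - 4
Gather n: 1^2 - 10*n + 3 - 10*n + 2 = 6 - 20*n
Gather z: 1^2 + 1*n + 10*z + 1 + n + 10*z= 2*n + 20*z + 2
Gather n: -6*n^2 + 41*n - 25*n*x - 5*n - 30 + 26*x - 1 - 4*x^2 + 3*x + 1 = -6*n^2 + n*(36 - 25*x) - 4*x^2 + 29*x - 30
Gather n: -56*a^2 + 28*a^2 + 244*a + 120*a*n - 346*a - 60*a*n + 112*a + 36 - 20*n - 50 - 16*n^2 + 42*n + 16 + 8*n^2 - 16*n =-28*a^2 + 10*a - 8*n^2 + n*(60*a + 6) + 2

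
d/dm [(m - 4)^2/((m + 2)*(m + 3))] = (13*m^2 - 20*m - 128)/(m^4 + 10*m^3 + 37*m^2 + 60*m + 36)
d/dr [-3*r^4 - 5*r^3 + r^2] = r*(-12*r^2 - 15*r + 2)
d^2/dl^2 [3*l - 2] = 0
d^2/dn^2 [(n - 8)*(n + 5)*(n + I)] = 6*n - 6 + 2*I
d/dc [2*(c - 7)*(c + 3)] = 4*c - 8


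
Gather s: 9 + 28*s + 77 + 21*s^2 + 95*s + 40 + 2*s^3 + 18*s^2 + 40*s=2*s^3 + 39*s^2 + 163*s + 126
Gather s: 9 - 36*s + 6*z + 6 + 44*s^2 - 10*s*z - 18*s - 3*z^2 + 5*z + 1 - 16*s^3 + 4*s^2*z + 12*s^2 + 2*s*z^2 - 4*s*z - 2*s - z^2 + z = -16*s^3 + s^2*(4*z + 56) + s*(2*z^2 - 14*z - 56) - 4*z^2 + 12*z + 16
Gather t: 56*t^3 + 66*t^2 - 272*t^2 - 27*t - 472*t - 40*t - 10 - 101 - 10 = 56*t^3 - 206*t^2 - 539*t - 121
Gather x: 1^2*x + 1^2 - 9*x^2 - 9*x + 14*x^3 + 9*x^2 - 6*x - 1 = 14*x^3 - 14*x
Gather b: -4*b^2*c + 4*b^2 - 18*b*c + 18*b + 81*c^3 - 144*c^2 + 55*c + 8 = b^2*(4 - 4*c) + b*(18 - 18*c) + 81*c^3 - 144*c^2 + 55*c + 8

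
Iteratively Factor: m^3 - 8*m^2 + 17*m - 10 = (m - 2)*(m^2 - 6*m + 5) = (m - 5)*(m - 2)*(m - 1)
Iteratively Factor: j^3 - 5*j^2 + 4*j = (j)*(j^2 - 5*j + 4) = j*(j - 4)*(j - 1)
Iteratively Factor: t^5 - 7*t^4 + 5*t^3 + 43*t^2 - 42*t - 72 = (t + 2)*(t^4 - 9*t^3 + 23*t^2 - 3*t - 36) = (t - 3)*(t + 2)*(t^3 - 6*t^2 + 5*t + 12) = (t - 4)*(t - 3)*(t + 2)*(t^2 - 2*t - 3) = (t - 4)*(t - 3)*(t + 1)*(t + 2)*(t - 3)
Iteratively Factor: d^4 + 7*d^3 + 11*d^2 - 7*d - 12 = (d + 1)*(d^3 + 6*d^2 + 5*d - 12) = (d + 1)*(d + 4)*(d^2 + 2*d - 3) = (d - 1)*(d + 1)*(d + 4)*(d + 3)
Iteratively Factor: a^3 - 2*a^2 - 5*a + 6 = (a + 2)*(a^2 - 4*a + 3) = (a - 1)*(a + 2)*(a - 3)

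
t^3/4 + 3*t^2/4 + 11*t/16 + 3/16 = (t/4 + 1/4)*(t + 1/2)*(t + 3/2)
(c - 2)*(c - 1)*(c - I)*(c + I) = c^4 - 3*c^3 + 3*c^2 - 3*c + 2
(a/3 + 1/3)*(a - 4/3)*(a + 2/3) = a^3/3 + a^2/9 - 14*a/27 - 8/27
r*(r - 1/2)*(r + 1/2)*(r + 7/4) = r^4 + 7*r^3/4 - r^2/4 - 7*r/16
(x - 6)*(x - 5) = x^2 - 11*x + 30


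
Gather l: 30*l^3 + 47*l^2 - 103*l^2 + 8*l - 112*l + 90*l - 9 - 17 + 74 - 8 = 30*l^3 - 56*l^2 - 14*l + 40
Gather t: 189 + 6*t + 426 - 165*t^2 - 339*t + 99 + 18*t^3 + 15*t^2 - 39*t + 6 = 18*t^3 - 150*t^2 - 372*t + 720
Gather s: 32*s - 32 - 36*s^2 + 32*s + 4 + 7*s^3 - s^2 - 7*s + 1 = 7*s^3 - 37*s^2 + 57*s - 27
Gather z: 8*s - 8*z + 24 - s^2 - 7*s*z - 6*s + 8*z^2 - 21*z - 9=-s^2 + 2*s + 8*z^2 + z*(-7*s - 29) + 15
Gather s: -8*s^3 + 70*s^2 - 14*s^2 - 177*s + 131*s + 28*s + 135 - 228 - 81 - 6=-8*s^3 + 56*s^2 - 18*s - 180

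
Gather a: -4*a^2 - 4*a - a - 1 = -4*a^2 - 5*a - 1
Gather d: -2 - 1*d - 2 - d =-2*d - 4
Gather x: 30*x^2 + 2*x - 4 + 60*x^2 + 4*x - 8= 90*x^2 + 6*x - 12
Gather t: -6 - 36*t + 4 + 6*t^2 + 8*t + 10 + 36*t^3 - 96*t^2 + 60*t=36*t^3 - 90*t^2 + 32*t + 8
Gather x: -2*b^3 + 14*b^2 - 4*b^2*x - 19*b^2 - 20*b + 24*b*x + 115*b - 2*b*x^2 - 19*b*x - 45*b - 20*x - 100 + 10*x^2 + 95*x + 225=-2*b^3 - 5*b^2 + 50*b + x^2*(10 - 2*b) + x*(-4*b^2 + 5*b + 75) + 125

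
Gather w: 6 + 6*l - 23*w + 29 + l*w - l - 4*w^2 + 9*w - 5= 5*l - 4*w^2 + w*(l - 14) + 30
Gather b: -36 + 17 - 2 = -21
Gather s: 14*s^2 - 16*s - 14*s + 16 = 14*s^2 - 30*s + 16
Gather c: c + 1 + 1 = c + 2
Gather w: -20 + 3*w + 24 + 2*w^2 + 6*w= 2*w^2 + 9*w + 4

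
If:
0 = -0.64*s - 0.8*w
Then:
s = -1.25*w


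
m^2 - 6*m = m*(m - 6)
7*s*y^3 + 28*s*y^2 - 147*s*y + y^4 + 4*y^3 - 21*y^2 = y*(7*s + y)*(y - 3)*(y + 7)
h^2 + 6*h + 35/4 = (h + 5/2)*(h + 7/2)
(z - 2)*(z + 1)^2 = z^3 - 3*z - 2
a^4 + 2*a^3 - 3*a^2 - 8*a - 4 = (a - 2)*(a + 1)^2*(a + 2)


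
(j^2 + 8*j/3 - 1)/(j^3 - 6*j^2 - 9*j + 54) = (j - 1/3)/(j^2 - 9*j + 18)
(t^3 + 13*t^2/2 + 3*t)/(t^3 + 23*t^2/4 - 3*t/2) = 2*(2*t + 1)/(4*t - 1)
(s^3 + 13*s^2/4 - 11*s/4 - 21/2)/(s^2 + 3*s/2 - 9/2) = (4*s^2 + s - 14)/(2*(2*s - 3))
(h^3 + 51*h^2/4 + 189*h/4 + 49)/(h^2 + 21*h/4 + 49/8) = 2*(h^2 + 11*h + 28)/(2*h + 7)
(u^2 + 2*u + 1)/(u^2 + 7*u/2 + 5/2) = 2*(u + 1)/(2*u + 5)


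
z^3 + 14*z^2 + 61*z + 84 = (z + 3)*(z + 4)*(z + 7)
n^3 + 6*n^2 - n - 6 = (n - 1)*(n + 1)*(n + 6)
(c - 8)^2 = c^2 - 16*c + 64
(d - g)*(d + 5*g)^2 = d^3 + 9*d^2*g + 15*d*g^2 - 25*g^3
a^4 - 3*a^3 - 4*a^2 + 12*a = a*(a - 3)*(a - 2)*(a + 2)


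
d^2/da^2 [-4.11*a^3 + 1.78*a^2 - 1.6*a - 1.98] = 3.56 - 24.66*a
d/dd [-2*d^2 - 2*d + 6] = -4*d - 2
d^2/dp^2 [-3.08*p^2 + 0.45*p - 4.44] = -6.16000000000000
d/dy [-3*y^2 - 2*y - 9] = -6*y - 2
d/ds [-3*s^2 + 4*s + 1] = 4 - 6*s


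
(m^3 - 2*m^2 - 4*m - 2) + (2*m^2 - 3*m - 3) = m^3 - 7*m - 5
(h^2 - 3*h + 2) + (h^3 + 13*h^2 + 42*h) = h^3 + 14*h^2 + 39*h + 2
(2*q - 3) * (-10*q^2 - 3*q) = -20*q^3 + 24*q^2 + 9*q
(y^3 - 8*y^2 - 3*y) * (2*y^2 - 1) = 2*y^5 - 16*y^4 - 7*y^3 + 8*y^2 + 3*y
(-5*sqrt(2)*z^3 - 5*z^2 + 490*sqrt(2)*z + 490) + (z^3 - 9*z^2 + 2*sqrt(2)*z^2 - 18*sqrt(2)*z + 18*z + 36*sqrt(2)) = -5*sqrt(2)*z^3 + z^3 - 14*z^2 + 2*sqrt(2)*z^2 + 18*z + 472*sqrt(2)*z + 36*sqrt(2) + 490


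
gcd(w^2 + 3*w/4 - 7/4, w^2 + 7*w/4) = w + 7/4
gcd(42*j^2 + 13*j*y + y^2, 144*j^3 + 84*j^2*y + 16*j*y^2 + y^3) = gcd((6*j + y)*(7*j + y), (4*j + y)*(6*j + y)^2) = 6*j + y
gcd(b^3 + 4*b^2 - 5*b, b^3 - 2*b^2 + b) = b^2 - b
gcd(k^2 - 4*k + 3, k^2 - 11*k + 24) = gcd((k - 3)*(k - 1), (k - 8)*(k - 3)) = k - 3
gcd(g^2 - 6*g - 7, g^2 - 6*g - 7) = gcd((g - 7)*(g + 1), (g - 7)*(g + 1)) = g^2 - 6*g - 7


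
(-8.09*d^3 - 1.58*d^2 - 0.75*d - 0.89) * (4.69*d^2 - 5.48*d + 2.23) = -37.9421*d^5 + 36.923*d^4 - 12.8998*d^3 - 3.5875*d^2 + 3.2047*d - 1.9847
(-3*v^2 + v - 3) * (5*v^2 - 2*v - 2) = -15*v^4 + 11*v^3 - 11*v^2 + 4*v + 6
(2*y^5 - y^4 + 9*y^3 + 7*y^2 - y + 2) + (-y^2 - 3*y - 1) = 2*y^5 - y^4 + 9*y^3 + 6*y^2 - 4*y + 1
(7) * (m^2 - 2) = 7*m^2 - 14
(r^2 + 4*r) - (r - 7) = r^2 + 3*r + 7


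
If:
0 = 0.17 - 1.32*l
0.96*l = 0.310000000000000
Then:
No Solution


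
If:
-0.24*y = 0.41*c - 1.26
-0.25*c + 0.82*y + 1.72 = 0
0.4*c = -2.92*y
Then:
No Solution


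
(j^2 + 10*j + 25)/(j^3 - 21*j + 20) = (j + 5)/(j^2 - 5*j + 4)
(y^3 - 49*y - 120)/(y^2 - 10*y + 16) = (y^2 + 8*y + 15)/(y - 2)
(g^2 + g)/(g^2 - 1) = g/(g - 1)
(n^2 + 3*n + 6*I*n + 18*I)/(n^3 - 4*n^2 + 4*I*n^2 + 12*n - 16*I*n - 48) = (n + 3)/(n^2 - 2*n*(2 + I) + 8*I)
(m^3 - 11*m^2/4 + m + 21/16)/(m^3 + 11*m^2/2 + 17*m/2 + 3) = (8*m^2 - 26*m + 21)/(8*(m^2 + 5*m + 6))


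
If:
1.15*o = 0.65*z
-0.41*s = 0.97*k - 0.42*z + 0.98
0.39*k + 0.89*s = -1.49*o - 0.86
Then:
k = 1.02230779691189*z - 0.738697753767415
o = 0.565217391304348*z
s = -1.39424039757204*z - 0.642593119135627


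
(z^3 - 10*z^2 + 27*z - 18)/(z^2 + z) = (z^3 - 10*z^2 + 27*z - 18)/(z*(z + 1))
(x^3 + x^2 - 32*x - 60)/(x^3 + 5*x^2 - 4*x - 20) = (x - 6)/(x - 2)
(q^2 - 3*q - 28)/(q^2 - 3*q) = (q^2 - 3*q - 28)/(q*(q - 3))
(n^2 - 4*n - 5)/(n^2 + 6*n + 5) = (n - 5)/(n + 5)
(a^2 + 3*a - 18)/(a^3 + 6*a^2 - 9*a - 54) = 1/(a + 3)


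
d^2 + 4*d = d*(d + 4)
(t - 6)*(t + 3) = t^2 - 3*t - 18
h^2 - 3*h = h*(h - 3)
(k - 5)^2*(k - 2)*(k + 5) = k^4 - 7*k^3 - 15*k^2 + 175*k - 250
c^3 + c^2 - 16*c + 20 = (c - 2)^2*(c + 5)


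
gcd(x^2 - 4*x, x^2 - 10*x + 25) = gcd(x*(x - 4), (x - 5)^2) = 1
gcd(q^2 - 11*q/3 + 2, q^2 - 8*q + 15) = q - 3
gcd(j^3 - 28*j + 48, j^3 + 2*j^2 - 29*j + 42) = j - 2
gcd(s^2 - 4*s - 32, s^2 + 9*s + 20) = s + 4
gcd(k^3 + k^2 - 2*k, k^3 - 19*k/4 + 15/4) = k - 1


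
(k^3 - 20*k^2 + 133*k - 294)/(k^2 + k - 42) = (k^2 - 14*k + 49)/(k + 7)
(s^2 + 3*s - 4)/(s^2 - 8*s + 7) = (s + 4)/(s - 7)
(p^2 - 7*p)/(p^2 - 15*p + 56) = p/(p - 8)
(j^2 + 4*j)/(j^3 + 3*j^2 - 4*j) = 1/(j - 1)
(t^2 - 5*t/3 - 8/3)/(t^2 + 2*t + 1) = (t - 8/3)/(t + 1)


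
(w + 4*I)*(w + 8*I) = w^2 + 12*I*w - 32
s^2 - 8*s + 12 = (s - 6)*(s - 2)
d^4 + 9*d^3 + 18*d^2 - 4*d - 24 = (d - 1)*(d + 2)^2*(d + 6)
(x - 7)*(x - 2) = x^2 - 9*x + 14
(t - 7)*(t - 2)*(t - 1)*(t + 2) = t^4 - 8*t^3 + 3*t^2 + 32*t - 28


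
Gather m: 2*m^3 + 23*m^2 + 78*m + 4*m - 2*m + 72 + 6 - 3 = 2*m^3 + 23*m^2 + 80*m + 75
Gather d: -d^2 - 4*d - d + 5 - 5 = -d^2 - 5*d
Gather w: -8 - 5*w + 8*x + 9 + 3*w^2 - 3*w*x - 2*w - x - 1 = 3*w^2 + w*(-3*x - 7) + 7*x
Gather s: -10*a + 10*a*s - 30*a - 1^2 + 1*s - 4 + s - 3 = -40*a + s*(10*a + 2) - 8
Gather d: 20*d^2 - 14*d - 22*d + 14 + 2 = 20*d^2 - 36*d + 16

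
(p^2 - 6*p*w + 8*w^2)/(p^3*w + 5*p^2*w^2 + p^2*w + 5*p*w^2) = (p^2 - 6*p*w + 8*w^2)/(p*w*(p^2 + 5*p*w + p + 5*w))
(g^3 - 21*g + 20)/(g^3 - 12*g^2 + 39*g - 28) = (g + 5)/(g - 7)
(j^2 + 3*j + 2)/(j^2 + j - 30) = (j^2 + 3*j + 2)/(j^2 + j - 30)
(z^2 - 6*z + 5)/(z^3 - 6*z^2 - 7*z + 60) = (z - 1)/(z^2 - z - 12)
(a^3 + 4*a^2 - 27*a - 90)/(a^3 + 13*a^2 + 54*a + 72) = (a - 5)/(a + 4)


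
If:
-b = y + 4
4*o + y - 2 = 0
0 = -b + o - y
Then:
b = -22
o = -4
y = 18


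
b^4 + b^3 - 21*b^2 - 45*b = b*(b - 5)*(b + 3)^2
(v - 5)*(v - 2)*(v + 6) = v^3 - v^2 - 32*v + 60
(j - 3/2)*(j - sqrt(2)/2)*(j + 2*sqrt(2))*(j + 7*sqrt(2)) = j^4 - 3*j^3/2 + 17*sqrt(2)*j^3/2 - 51*sqrt(2)*j^2/4 + 19*j^2 - 57*j/2 - 14*sqrt(2)*j + 21*sqrt(2)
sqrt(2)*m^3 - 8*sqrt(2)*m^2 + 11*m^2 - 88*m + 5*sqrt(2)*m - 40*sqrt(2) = (m - 8)*(m + 5*sqrt(2))*(sqrt(2)*m + 1)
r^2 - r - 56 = (r - 8)*(r + 7)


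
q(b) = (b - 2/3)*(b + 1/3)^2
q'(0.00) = -0.33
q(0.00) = -0.07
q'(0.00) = -0.33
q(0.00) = -0.07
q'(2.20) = 14.19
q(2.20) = 9.84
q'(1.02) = 2.79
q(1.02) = 0.65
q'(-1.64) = 7.74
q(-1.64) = -3.94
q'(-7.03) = 147.93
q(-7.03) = -345.16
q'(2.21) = 14.32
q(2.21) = 9.98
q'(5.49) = 90.09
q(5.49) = 163.57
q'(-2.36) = 16.38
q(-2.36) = -12.43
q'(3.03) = 27.21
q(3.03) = 26.73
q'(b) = (b - 2/3)*(2*b + 2/3) + (b + 1/3)^2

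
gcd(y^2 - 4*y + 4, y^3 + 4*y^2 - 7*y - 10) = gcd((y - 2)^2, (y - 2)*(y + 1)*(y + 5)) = y - 2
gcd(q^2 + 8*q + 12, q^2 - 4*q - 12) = q + 2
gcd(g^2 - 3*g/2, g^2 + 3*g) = g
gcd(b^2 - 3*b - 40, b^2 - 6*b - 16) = b - 8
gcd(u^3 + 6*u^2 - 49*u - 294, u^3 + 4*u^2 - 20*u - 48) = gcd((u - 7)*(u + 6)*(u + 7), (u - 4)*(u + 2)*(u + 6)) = u + 6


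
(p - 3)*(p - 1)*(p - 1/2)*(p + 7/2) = p^4 - p^3 - 43*p^2/4 + 16*p - 21/4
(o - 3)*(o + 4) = o^2 + o - 12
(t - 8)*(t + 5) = t^2 - 3*t - 40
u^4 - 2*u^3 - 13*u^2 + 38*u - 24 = (u - 3)*(u - 2)*(u - 1)*(u + 4)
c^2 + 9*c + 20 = (c + 4)*(c + 5)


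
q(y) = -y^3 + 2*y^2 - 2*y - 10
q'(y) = -3*y^2 + 4*y - 2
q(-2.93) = 38.18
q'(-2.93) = -39.47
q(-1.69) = 3.92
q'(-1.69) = -17.33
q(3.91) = -47.02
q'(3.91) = -32.22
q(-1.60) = 2.42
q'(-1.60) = -16.08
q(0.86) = -10.88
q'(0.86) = -0.78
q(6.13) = -177.45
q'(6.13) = -90.21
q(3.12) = -27.14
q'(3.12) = -18.72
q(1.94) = -13.65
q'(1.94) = -5.53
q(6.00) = -166.00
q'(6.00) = -86.00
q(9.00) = -595.00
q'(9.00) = -209.00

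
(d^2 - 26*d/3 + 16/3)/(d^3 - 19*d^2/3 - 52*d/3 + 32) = (3*d - 2)/(3*d^2 + 5*d - 12)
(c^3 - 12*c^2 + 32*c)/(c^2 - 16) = c*(c - 8)/(c + 4)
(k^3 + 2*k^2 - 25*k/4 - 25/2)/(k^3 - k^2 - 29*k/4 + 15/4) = (2*k^2 - k - 10)/(2*k^2 - 7*k + 3)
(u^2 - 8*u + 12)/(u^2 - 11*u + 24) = (u^2 - 8*u + 12)/(u^2 - 11*u + 24)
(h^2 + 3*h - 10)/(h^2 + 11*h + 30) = (h - 2)/(h + 6)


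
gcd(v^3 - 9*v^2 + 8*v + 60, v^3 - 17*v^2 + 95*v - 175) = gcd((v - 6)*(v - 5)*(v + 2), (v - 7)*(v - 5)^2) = v - 5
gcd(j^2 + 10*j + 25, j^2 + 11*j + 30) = j + 5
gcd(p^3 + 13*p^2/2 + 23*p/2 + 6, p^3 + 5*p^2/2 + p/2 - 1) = p + 1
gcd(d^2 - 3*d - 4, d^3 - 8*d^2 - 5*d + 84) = d - 4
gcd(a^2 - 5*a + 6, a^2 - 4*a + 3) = a - 3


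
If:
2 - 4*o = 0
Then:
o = 1/2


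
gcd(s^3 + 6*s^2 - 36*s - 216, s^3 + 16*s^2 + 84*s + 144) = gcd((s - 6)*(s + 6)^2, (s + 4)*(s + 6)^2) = s^2 + 12*s + 36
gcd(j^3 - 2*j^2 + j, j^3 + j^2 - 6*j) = j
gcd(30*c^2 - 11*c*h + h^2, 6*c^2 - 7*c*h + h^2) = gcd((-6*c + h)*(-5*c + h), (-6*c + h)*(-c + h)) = 6*c - h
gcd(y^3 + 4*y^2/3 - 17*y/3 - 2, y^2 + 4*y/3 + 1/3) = y + 1/3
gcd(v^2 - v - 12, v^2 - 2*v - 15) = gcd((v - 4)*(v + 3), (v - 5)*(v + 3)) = v + 3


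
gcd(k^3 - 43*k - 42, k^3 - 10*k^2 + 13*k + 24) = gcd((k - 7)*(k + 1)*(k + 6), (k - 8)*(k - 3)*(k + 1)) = k + 1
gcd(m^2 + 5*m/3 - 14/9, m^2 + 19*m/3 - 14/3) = m - 2/3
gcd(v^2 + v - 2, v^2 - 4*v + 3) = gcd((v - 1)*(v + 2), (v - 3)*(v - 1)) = v - 1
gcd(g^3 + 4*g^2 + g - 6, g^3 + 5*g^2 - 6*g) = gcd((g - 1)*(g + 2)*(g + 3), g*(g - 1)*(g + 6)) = g - 1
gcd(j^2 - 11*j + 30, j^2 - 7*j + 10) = j - 5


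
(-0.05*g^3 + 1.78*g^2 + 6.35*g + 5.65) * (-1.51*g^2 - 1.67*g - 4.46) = 0.0755*g^5 - 2.6043*g^4 - 12.3381*g^3 - 27.0748*g^2 - 37.7565*g - 25.199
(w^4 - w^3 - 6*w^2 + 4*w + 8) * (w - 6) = w^5 - 7*w^4 + 40*w^2 - 16*w - 48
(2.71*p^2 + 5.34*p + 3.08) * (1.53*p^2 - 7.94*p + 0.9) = 4.1463*p^4 - 13.3472*p^3 - 35.2482*p^2 - 19.6492*p + 2.772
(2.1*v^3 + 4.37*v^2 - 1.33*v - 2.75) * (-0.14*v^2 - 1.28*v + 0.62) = -0.294*v^5 - 3.2998*v^4 - 4.1054*v^3 + 4.7968*v^2 + 2.6954*v - 1.705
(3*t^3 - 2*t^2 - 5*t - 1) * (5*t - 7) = 15*t^4 - 31*t^3 - 11*t^2 + 30*t + 7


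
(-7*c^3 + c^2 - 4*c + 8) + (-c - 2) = -7*c^3 + c^2 - 5*c + 6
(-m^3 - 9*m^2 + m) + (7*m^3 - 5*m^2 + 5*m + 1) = 6*m^3 - 14*m^2 + 6*m + 1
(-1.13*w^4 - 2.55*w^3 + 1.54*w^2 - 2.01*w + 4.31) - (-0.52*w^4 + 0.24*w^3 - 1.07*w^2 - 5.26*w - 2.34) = -0.61*w^4 - 2.79*w^3 + 2.61*w^2 + 3.25*w + 6.65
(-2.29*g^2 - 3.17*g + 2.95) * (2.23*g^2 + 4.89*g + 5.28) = -5.1067*g^4 - 18.2672*g^3 - 21.014*g^2 - 2.3121*g + 15.576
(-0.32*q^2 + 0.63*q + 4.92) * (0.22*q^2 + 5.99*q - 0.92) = -0.0704*q^4 - 1.7782*q^3 + 5.1505*q^2 + 28.8912*q - 4.5264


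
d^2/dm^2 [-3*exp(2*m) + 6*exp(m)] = (6 - 12*exp(m))*exp(m)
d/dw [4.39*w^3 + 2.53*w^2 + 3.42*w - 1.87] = 13.17*w^2 + 5.06*w + 3.42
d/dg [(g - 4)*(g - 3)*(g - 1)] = 3*g^2 - 16*g + 19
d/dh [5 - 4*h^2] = -8*h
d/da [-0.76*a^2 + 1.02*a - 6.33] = 1.02 - 1.52*a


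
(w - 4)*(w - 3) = w^2 - 7*w + 12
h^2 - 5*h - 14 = (h - 7)*(h + 2)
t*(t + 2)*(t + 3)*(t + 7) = t^4 + 12*t^3 + 41*t^2 + 42*t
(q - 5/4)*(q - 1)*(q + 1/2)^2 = q^4 - 5*q^3/4 - 3*q^2/4 + 11*q/16 + 5/16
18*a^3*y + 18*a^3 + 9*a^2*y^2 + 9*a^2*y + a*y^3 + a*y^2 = (3*a + y)*(6*a + y)*(a*y + a)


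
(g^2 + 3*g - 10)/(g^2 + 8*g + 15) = (g - 2)/(g + 3)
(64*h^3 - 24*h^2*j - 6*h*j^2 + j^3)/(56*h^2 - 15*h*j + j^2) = (8*h^2 - 2*h*j - j^2)/(7*h - j)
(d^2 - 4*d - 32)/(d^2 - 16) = (d - 8)/(d - 4)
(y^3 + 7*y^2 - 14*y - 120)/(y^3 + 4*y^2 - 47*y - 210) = (y - 4)/(y - 7)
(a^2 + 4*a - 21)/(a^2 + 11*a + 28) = (a - 3)/(a + 4)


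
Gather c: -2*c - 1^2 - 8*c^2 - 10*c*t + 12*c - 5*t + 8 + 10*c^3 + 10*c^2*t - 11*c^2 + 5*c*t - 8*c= 10*c^3 + c^2*(10*t - 19) + c*(2 - 5*t) - 5*t + 7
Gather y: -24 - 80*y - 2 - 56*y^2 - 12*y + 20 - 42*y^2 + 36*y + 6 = -98*y^2 - 56*y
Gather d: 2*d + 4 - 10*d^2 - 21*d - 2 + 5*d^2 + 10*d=-5*d^2 - 9*d + 2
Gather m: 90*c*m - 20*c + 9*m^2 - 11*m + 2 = -20*c + 9*m^2 + m*(90*c - 11) + 2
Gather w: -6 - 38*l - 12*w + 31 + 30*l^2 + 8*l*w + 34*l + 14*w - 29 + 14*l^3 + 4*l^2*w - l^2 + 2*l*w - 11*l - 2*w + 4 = 14*l^3 + 29*l^2 - 15*l + w*(4*l^2 + 10*l)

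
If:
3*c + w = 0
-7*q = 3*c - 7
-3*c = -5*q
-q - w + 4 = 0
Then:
No Solution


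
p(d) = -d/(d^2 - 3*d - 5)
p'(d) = -d*(3 - 2*d)/(d^2 - 3*d - 5)^2 - 1/(d^2 - 3*d - 5)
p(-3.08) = 0.22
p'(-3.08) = 0.08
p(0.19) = 0.03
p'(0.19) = 0.16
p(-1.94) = 0.42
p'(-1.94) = 0.42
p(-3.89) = 0.18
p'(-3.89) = 0.04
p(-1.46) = 0.97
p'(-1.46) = 3.12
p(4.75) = -1.43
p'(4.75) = 2.51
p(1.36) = 0.19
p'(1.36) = 0.13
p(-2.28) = 0.32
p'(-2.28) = 0.21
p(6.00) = -0.46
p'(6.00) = 0.24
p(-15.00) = 0.06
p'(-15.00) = 0.00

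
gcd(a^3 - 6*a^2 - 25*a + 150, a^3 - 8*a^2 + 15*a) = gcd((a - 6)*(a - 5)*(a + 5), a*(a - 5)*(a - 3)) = a - 5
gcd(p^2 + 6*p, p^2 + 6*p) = p^2 + 6*p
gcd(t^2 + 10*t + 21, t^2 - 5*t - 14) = 1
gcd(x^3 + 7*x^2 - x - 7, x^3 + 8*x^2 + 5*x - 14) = x^2 + 6*x - 7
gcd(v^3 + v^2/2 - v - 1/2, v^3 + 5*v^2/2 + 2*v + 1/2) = v^2 + 3*v/2 + 1/2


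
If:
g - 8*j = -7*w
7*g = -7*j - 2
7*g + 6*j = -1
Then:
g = 5/7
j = -1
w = -61/49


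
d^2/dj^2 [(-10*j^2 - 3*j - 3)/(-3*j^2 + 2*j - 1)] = 2*(87*j^3 - 9*j^2 - 81*j + 19)/(27*j^6 - 54*j^5 + 63*j^4 - 44*j^3 + 21*j^2 - 6*j + 1)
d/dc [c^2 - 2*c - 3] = 2*c - 2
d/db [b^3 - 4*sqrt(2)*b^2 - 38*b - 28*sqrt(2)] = 3*b^2 - 8*sqrt(2)*b - 38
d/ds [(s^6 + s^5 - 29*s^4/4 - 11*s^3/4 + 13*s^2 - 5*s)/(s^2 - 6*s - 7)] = (16*s^7 - 108*s^6 - 322*s^5 + 371*s^4 + 944*s^3 - 61*s^2 - 728*s + 140)/(4*(s^4 - 12*s^3 + 22*s^2 + 84*s + 49))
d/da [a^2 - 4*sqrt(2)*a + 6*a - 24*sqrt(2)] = 2*a - 4*sqrt(2) + 6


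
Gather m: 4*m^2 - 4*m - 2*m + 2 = 4*m^2 - 6*m + 2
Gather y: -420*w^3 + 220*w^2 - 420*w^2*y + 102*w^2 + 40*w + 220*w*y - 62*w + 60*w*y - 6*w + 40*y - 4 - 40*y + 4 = -420*w^3 + 322*w^2 - 28*w + y*(-420*w^2 + 280*w)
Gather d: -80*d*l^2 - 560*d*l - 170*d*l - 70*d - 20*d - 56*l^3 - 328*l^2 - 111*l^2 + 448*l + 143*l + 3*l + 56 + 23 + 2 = d*(-80*l^2 - 730*l - 90) - 56*l^3 - 439*l^2 + 594*l + 81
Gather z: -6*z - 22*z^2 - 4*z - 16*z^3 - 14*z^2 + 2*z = -16*z^3 - 36*z^2 - 8*z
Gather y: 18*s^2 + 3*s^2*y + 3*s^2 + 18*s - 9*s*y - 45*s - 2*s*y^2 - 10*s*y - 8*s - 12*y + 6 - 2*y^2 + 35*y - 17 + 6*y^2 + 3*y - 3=21*s^2 - 35*s + y^2*(4 - 2*s) + y*(3*s^2 - 19*s + 26) - 14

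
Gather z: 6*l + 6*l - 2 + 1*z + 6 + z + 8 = 12*l + 2*z + 12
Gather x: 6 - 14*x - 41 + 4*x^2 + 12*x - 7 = 4*x^2 - 2*x - 42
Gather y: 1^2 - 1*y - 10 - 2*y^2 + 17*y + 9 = -2*y^2 + 16*y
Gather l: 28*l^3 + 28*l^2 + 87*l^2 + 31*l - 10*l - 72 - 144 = 28*l^3 + 115*l^2 + 21*l - 216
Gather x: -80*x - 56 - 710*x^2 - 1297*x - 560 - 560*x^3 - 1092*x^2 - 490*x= -560*x^3 - 1802*x^2 - 1867*x - 616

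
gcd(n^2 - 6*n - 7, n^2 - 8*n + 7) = n - 7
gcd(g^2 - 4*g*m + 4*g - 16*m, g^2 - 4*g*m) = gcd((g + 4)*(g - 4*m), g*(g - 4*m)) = g - 4*m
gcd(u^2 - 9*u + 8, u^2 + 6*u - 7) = u - 1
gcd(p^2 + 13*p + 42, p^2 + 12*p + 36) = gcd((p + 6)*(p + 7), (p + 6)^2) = p + 6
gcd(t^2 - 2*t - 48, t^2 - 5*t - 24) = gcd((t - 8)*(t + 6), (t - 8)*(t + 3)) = t - 8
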